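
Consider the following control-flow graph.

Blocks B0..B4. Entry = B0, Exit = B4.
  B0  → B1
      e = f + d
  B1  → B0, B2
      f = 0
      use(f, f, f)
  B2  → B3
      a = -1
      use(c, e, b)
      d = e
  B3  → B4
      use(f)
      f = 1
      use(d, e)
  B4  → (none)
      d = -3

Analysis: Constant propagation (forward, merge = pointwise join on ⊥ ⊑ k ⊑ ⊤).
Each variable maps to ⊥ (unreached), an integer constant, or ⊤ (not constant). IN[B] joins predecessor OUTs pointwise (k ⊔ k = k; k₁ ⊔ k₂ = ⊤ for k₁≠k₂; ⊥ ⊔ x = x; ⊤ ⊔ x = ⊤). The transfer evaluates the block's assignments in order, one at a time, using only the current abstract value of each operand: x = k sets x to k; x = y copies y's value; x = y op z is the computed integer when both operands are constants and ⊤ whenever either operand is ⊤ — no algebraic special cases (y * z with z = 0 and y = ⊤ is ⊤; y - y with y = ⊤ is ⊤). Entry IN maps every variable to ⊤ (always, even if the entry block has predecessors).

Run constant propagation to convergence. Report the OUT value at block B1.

Answer: {a: ⊤, b: ⊤, c: ⊤, d: ⊤, e: ⊤, f: 0}

Derivation:
Converged values:
  B0: | IN=(all ⊤) | OUT=(all ⊤)
  B1: | IN=(all ⊤) | OUT={f:0; rest ⊤}
  B2: | IN={f:0; rest ⊤} | OUT={a:-1, f:0; rest ⊤}
  B3: | IN={a:-1, f:0; rest ⊤} | OUT={a:-1, f:1; rest ⊤}
  B4: | IN={a:-1, f:1; rest ⊤} | OUT={a:-1, d:-3, f:1; rest ⊤}

Merge at B1: IN[B1] = OUT[B0] = {a: ⊤, b: ⊤, c: ⊤, d: ⊤, e: ⊤, f: ⊤}
Applying B1's transfer function to that IN value gives OUT[B1] (row B1 above).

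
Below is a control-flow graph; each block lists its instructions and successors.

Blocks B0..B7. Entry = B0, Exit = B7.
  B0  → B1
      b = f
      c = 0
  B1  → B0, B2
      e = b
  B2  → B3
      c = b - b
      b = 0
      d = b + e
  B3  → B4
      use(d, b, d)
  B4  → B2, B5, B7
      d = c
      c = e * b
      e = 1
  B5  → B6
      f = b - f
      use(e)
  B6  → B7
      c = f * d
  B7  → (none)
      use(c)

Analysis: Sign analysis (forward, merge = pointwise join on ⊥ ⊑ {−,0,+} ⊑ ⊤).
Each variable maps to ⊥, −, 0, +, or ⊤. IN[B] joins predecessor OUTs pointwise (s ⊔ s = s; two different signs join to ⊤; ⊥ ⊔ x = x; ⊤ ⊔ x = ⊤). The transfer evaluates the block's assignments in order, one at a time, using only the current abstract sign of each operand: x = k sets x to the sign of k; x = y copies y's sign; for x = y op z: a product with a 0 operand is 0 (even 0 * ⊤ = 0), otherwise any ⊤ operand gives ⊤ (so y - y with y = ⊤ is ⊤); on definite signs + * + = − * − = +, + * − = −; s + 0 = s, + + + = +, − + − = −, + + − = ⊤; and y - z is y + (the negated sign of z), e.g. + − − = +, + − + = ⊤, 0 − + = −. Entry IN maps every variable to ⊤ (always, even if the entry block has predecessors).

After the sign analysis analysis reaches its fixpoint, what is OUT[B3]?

Per-block solution:
  B0:   IN=(all ⊤)   OUT={c:0; rest ⊤}
  B1:   IN={c:0; rest ⊤}   OUT={c:0; rest ⊤}
  B2:   IN={c:0; rest ⊤}   OUT={b:0; rest ⊤}
  B3:   IN={b:0; rest ⊤}   OUT={b:0; rest ⊤}
  B4:   IN={b:0; rest ⊤}   OUT={b:0, c:0, e:+; rest ⊤}
  B5:   IN={b:0, c:0, e:+; rest ⊤}   OUT={b:0, c:0, e:+; rest ⊤}
  B6:   IN={b:0, c:0, e:+; rest ⊤}   OUT={b:0, e:+; rest ⊤}
  B7:   IN={b:0, e:+; rest ⊤}   OUT={b:0, e:+; rest ⊤}

Merge at B3: IN[B3] = OUT[B2] = {a: ⊤, b: 0, c: ⊤, d: ⊤, e: ⊤, f: ⊤}
Applying B3's transfer function to that IN value gives OUT[B3] (row B3 above).

Answer: {a: ⊤, b: 0, c: ⊤, d: ⊤, e: ⊤, f: ⊤}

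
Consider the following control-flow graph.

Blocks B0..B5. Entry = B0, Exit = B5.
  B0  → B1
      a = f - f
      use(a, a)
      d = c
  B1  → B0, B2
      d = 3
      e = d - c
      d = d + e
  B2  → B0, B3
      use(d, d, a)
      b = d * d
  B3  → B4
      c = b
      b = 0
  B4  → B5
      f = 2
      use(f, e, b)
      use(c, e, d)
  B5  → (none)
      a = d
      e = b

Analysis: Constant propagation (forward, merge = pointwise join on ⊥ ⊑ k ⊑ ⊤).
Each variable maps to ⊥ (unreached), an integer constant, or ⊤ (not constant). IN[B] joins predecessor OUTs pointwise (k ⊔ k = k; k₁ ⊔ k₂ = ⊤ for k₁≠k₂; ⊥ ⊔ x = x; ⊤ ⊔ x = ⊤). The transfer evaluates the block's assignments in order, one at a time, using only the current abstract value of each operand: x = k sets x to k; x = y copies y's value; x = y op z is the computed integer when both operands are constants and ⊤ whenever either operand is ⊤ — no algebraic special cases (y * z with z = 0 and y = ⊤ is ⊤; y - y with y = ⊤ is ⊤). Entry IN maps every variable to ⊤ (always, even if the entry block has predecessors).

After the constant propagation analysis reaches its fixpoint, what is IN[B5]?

Answer: {a: ⊤, b: 0, c: ⊤, d: ⊤, e: ⊤, f: 2}

Working:
Per-block solution:
  B0:  IN=(all ⊤)  OUT=(all ⊤)
  B1:  IN=(all ⊤)  OUT=(all ⊤)
  B2:  IN=(all ⊤)  OUT=(all ⊤)
  B3:  IN=(all ⊤)  OUT={b:0; rest ⊤}
  B4:  IN={b:0; rest ⊤}  OUT={b:0, f:2; rest ⊤}
  B5:  IN={b:0, f:2; rest ⊤}  OUT={b:0, e:0, f:2; rest ⊤}

Merge at B5: IN[B5] = OUT[B4] = {a: ⊤, b: 0, c: ⊤, d: ⊤, e: ⊤, f: 2}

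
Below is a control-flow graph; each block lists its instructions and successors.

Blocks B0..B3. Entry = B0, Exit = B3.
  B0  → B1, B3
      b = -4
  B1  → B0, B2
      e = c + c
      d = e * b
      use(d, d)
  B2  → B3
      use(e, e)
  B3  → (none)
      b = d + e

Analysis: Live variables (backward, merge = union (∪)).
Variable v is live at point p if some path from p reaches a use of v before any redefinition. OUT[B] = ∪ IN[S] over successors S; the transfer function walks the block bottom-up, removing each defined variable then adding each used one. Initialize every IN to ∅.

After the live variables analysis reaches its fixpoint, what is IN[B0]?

Fixpoint table:
  B0: | IN={c, d, e} | OUT={b, c, d, e}
  B1: | IN={b, c} | OUT={c, d, e}
  B2: | IN={d, e} | OUT={d, e}
  B3: | IN={d, e} | OUT={}

Merge at B0: OUT[B0] = IN[B1] ⊔ IN[B3] = {b, c, d, e}
Applying B0's transfer function to that OUT value gives IN[B0] (row B0 above).

Answer: {c, d, e}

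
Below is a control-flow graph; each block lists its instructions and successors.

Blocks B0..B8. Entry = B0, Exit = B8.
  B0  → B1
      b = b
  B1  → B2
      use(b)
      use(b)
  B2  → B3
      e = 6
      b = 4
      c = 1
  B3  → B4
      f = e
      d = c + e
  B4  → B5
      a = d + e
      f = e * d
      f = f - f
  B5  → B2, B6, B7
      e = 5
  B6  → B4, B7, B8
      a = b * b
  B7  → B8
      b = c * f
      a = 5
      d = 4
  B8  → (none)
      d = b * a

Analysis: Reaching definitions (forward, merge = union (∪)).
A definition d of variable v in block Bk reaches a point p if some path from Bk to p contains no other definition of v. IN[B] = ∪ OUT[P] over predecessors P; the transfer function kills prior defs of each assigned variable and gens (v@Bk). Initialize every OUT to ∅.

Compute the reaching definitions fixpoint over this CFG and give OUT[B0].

Per-block solution:
  B0:  IN={}  OUT={b@B0}
  B1:  IN={b@B0}  OUT={b@B0}
  B2:  IN={a@B4, b@B0, b@B2, c@B2, d@B3, e@B5, f@B4}  OUT={a@B4, b@B2, c@B2, d@B3, e@B2, f@B4}
  B3:  IN={a@B4, b@B2, c@B2, d@B3, e@B2, f@B4}  OUT={a@B4, b@B2, c@B2, d@B3, e@B2, f@B3}
  B4:  IN={a@B4, a@B6, b@B2, c@B2, d@B3, e@B2, e@B5, f@B3, f@B4}  OUT={a@B4, b@B2, c@B2, d@B3, e@B2, e@B5, f@B4}
  B5:  IN={a@B4, b@B2, c@B2, d@B3, e@B2, e@B5, f@B4}  OUT={a@B4, b@B2, c@B2, d@B3, e@B5, f@B4}
  B6:  IN={a@B4, b@B2, c@B2, d@B3, e@B5, f@B4}  OUT={a@B6, b@B2, c@B2, d@B3, e@B5, f@B4}
  B7:  IN={a@B4, a@B6, b@B2, c@B2, d@B3, e@B5, f@B4}  OUT={a@B7, b@B7, c@B2, d@B7, e@B5, f@B4}
  B8:  IN={a@B6, a@B7, b@B2, b@B7, c@B2, d@B3, d@B7, e@B5, f@B4}  OUT={a@B6, a@B7, b@B2, b@B7, c@B2, d@B8, e@B5, f@B4}

B0 is the boundary node: IN[B0] = {}
Applying B0's transfer function to that IN value gives OUT[B0] (row B0 above).

Answer: {b@B0}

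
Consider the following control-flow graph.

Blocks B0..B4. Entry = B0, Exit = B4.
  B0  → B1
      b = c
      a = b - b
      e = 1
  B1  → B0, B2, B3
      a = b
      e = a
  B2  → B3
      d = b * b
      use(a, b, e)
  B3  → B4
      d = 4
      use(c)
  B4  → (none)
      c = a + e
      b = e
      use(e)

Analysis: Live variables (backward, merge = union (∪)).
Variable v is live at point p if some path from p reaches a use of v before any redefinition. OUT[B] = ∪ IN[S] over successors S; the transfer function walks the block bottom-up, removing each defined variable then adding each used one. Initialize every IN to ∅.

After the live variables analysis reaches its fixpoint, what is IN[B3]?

Fixpoint table:
  B0:  IN={c}  OUT={b, c}
  B1:  IN={b, c}  OUT={a, b, c, e}
  B2:  IN={a, b, c, e}  OUT={a, c, e}
  B3:  IN={a, c, e}  OUT={a, e}
  B4:  IN={a, e}  OUT={}

Merge at B3: OUT[B3] = IN[B4] = {a, e}
Applying B3's transfer function to that OUT value gives IN[B3] (row B3 above).

Answer: {a, c, e}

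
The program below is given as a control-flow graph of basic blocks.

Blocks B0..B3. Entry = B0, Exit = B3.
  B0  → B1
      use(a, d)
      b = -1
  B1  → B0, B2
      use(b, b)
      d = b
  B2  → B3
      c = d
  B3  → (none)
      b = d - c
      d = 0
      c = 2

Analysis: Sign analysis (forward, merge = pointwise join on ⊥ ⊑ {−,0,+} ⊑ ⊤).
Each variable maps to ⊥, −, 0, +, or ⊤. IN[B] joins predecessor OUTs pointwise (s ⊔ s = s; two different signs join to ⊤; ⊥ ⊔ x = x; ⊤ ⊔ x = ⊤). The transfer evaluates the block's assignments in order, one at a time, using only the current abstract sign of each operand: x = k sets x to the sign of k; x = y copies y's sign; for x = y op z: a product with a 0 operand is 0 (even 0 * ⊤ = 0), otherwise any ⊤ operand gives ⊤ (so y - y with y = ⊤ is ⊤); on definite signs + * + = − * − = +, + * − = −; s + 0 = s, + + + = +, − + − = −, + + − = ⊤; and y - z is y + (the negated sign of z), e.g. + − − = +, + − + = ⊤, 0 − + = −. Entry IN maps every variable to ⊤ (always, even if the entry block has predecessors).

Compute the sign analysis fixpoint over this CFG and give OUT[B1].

Answer: {a: ⊤, b: -, c: ⊤, d: -, e: ⊤, f: ⊤}

Working:
Converged values:
  B0:   IN=(all ⊤)   OUT={b:-; rest ⊤}
  B1:   IN={b:-; rest ⊤}   OUT={b:-, d:-; rest ⊤}
  B2:   IN={b:-, d:-; rest ⊤}   OUT={b:-, c:-, d:-; rest ⊤}
  B3:   IN={b:-, c:-, d:-; rest ⊤}   OUT={c:+, d:0; rest ⊤}

Merge at B1: IN[B1] = OUT[B0] = {a: ⊤, b: -, c: ⊤, d: ⊤, e: ⊤, f: ⊤}
Applying B1's transfer function to that IN value gives OUT[B1] (row B1 above).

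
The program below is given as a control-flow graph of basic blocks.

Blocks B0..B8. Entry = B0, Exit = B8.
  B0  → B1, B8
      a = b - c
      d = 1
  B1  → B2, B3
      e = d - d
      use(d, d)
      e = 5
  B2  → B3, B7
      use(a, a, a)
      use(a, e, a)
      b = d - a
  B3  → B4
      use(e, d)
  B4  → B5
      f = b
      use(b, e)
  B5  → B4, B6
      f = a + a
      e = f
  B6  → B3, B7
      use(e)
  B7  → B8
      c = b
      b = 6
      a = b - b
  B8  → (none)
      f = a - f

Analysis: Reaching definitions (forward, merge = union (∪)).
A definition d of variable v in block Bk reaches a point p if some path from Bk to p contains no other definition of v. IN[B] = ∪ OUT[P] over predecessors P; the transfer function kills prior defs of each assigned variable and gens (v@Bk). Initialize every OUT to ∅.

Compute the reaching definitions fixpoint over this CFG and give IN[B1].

Fixpoint table:
  B0:   IN={}   OUT={a@B0, d@B0}
  B1:   IN={a@B0, d@B0}   OUT={a@B0, d@B0, e@B1}
  B2:   IN={a@B0, d@B0, e@B1}   OUT={a@B0, b@B2, d@B0, e@B1}
  B3:   IN={a@B0, b@B2, d@B0, e@B1, e@B5, f@B5}   OUT={a@B0, b@B2, d@B0, e@B1, e@B5, f@B5}
  B4:   IN={a@B0, b@B2, d@B0, e@B1, e@B5, f@B5}   OUT={a@B0, b@B2, d@B0, e@B1, e@B5, f@B4}
  B5:   IN={a@B0, b@B2, d@B0, e@B1, e@B5, f@B4}   OUT={a@B0, b@B2, d@B0, e@B5, f@B5}
  B6:   IN={a@B0, b@B2, d@B0, e@B5, f@B5}   OUT={a@B0, b@B2, d@B0, e@B5, f@B5}
  B7:   IN={a@B0, b@B2, d@B0, e@B1, e@B5, f@B5}   OUT={a@B7, b@B7, c@B7, d@B0, e@B1, e@B5, f@B5}
  B8:   IN={a@B0, a@B7, b@B7, c@B7, d@B0, e@B1, e@B5, f@B5}   OUT={a@B0, a@B7, b@B7, c@B7, d@B0, e@B1, e@B5, f@B8}

Merge at B1: IN[B1] = OUT[B0] = {a@B0, d@B0}

Answer: {a@B0, d@B0}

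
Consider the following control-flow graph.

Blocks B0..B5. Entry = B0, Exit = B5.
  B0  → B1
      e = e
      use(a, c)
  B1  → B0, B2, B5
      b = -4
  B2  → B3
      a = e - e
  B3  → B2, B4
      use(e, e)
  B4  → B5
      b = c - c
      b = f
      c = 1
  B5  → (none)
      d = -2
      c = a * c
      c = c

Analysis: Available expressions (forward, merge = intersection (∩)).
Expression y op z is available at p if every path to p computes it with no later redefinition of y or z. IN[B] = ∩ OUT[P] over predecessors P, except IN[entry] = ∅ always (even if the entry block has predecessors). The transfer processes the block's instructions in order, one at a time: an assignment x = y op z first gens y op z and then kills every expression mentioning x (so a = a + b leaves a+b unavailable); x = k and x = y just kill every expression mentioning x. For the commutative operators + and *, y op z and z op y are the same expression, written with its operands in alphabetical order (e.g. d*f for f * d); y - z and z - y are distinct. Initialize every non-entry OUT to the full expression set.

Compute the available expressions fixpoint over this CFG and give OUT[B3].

Answer: {e-e}

Derivation:
Converged values:
  B0:   IN={}   OUT={}
  B1:   IN={}   OUT={}
  B2:   IN={}   OUT={e-e}
  B3:   IN={e-e}   OUT={e-e}
  B4:   IN={e-e}   OUT={e-e}
  B5:   IN={}   OUT={}

Merge at B3: IN[B3] = OUT[B2] = {e-e}
Applying B3's transfer function to that IN value gives OUT[B3] (row B3 above).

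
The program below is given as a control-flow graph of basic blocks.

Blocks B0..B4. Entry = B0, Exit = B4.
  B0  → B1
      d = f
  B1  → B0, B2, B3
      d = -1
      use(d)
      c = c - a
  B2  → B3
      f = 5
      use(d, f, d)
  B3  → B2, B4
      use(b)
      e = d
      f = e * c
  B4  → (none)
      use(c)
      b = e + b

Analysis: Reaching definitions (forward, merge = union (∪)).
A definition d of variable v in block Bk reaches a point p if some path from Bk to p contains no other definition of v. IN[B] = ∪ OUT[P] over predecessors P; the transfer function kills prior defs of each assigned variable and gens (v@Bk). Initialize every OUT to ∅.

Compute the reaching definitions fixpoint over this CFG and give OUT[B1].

Answer: {c@B1, d@B1}

Trace:
Per-block solution:
  B0:   IN={c@B1, d@B1}   OUT={c@B1, d@B0}
  B1:   IN={c@B1, d@B0}   OUT={c@B1, d@B1}
  B2:   IN={c@B1, d@B1, e@B3, f@B3}   OUT={c@B1, d@B1, e@B3, f@B2}
  B3:   IN={c@B1, d@B1, e@B3, f@B2}   OUT={c@B1, d@B1, e@B3, f@B3}
  B4:   IN={c@B1, d@B1, e@B3, f@B3}   OUT={b@B4, c@B1, d@B1, e@B3, f@B3}

Merge at B1: IN[B1] = OUT[B0] = {c@B1, d@B0}
Applying B1's transfer function to that IN value gives OUT[B1] (row B1 above).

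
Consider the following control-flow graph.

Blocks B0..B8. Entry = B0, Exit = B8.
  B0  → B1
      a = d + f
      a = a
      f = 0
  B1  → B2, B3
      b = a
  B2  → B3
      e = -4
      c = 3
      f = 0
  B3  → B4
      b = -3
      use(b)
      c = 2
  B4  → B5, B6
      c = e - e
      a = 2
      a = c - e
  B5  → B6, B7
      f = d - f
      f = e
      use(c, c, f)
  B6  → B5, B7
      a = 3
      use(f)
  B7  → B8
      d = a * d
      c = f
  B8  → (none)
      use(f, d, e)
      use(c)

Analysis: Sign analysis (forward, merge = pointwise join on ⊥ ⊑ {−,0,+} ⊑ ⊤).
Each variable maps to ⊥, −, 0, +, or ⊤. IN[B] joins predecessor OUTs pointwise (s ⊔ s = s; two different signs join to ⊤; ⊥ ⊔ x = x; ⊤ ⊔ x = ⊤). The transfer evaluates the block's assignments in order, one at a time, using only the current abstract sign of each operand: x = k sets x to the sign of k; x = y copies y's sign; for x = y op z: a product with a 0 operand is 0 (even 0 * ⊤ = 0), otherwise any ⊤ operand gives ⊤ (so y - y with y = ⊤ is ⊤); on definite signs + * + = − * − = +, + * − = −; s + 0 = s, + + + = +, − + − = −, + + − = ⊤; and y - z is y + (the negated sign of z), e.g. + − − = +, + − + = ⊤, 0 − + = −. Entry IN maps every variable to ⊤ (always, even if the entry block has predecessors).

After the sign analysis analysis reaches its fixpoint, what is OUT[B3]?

Answer: {a: ⊤, b: -, c: +, d: ⊤, e: ⊤, f: 0}

Working:
Fixpoint table:
  B0:   IN=(all ⊤)   OUT={f:0; rest ⊤}
  B1:   IN={f:0; rest ⊤}   OUT={f:0; rest ⊤}
  B2:   IN={f:0; rest ⊤}   OUT={c:+, e:-, f:0; rest ⊤}
  B3:   IN={f:0; rest ⊤}   OUT={b:-, c:+, f:0; rest ⊤}
  B4:   IN={b:-, c:+, f:0; rest ⊤}   OUT={b:-, f:0; rest ⊤}
  B5:   IN={b:-; rest ⊤}   OUT={b:-; rest ⊤}
  B6:   IN={b:-; rest ⊤}   OUT={a:+, b:-; rest ⊤}
  B7:   IN={b:-; rest ⊤}   OUT={b:-; rest ⊤}
  B8:   IN={b:-; rest ⊤}   OUT={b:-; rest ⊤}

Merge at B3: IN[B3] = OUT[B1] ⊔ OUT[B2] = {a: ⊤, b: ⊤, c: ⊤, d: ⊤, e: ⊤, f: 0}
Applying B3's transfer function to that IN value gives OUT[B3] (row B3 above).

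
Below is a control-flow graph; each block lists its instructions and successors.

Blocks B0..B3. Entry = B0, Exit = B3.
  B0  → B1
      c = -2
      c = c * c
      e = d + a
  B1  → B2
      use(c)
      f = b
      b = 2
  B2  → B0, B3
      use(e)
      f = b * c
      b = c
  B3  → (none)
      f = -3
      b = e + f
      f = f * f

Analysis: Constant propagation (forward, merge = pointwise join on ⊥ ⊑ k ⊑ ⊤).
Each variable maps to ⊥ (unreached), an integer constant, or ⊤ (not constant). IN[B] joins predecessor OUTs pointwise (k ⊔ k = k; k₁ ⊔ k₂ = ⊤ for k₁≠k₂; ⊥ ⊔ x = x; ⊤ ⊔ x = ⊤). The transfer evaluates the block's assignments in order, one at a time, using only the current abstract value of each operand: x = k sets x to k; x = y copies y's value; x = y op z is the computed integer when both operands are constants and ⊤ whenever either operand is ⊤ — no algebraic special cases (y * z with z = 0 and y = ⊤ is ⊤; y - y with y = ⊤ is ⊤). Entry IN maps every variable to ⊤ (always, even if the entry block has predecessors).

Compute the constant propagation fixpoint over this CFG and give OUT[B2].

Answer: {a: ⊤, b: 4, c: 4, d: ⊤, e: ⊤, f: 8}

Trace:
Per-block solution:
  B0:   IN=(all ⊤)   OUT={c:4; rest ⊤}
  B1:   IN={c:4; rest ⊤}   OUT={b:2, c:4; rest ⊤}
  B2:   IN={b:2, c:4; rest ⊤}   OUT={b:4, c:4, f:8; rest ⊤}
  B3:   IN={b:4, c:4, f:8; rest ⊤}   OUT={c:4, f:9; rest ⊤}

Merge at B2: IN[B2] = OUT[B1] = {a: ⊤, b: 2, c: 4, d: ⊤, e: ⊤, f: ⊤}
Applying B2's transfer function to that IN value gives OUT[B2] (row B2 above).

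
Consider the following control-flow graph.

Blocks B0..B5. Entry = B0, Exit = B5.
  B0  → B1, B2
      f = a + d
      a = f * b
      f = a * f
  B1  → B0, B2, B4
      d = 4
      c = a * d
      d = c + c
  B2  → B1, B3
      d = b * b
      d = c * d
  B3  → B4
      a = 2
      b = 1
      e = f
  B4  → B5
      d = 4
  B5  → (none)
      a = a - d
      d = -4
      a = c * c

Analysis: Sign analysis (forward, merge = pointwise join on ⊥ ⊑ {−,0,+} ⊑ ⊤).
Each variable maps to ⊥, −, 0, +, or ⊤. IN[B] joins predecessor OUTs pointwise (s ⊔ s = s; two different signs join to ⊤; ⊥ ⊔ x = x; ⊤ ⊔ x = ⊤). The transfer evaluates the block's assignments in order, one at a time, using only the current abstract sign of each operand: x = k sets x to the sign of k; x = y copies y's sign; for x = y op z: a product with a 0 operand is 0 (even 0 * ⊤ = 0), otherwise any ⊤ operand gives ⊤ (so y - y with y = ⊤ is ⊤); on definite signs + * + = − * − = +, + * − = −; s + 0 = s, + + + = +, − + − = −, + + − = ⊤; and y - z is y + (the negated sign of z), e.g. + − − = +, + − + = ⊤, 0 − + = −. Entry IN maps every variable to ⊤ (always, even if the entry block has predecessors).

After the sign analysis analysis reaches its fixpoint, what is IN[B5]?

Answer: {a: ⊤, b: ⊤, c: ⊤, d: +, e: ⊤, f: ⊤}

Working:
Converged values:
  B0: | IN=(all ⊤) | OUT=(all ⊤)
  B1: | IN=(all ⊤) | OUT=(all ⊤)
  B2: | IN=(all ⊤) | OUT=(all ⊤)
  B3: | IN=(all ⊤) | OUT={a:+, b:+; rest ⊤}
  B4: | IN=(all ⊤) | OUT={d:+; rest ⊤}
  B5: | IN={d:+; rest ⊤} | OUT={d:-; rest ⊤}

Merge at B5: IN[B5] = OUT[B4] = {a: ⊤, b: ⊤, c: ⊤, d: +, e: ⊤, f: ⊤}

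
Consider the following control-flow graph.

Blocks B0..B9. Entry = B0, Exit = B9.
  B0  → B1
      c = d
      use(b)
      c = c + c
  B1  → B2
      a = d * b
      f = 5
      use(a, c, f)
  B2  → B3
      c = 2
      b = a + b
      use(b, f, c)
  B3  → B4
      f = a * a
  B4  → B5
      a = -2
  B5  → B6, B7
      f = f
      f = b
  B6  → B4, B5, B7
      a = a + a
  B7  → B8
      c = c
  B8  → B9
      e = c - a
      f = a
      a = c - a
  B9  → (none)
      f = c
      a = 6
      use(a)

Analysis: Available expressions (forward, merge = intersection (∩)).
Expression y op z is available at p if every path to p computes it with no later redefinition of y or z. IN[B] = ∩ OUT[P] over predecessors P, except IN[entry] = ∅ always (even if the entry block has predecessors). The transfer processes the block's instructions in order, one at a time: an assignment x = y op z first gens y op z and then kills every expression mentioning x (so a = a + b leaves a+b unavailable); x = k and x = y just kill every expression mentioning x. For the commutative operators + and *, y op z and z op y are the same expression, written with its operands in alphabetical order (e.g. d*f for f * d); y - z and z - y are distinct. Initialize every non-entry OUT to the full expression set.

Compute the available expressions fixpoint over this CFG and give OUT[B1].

Answer: {b*d}

Trace:
Fixpoint table:
  B0:  IN={}  OUT={}
  B1:  IN={}  OUT={b*d}
  B2:  IN={b*d}  OUT={}
  B3:  IN={}  OUT={a*a}
  B4:  IN={}  OUT={}
  B5:  IN={}  OUT={}
  B6:  IN={}  OUT={}
  B7:  IN={}  OUT={}
  B8:  IN={}  OUT={}
  B9:  IN={}  OUT={}

Merge at B1: IN[B1] = OUT[B0] = {}
Applying B1's transfer function to that IN value gives OUT[B1] (row B1 above).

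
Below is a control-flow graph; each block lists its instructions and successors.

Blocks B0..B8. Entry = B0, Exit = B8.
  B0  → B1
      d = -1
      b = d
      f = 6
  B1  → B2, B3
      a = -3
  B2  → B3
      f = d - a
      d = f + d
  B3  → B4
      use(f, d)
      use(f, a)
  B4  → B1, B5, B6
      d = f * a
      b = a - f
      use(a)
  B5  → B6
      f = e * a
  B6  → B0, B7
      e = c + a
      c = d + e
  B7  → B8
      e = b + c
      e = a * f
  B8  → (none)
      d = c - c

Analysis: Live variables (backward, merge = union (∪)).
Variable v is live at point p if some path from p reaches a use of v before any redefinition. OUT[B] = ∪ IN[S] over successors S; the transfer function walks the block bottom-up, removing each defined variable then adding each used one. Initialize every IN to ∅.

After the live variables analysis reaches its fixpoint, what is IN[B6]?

Fixpoint table:
  B0:  IN={c, e}  OUT={c, d, e, f}
  B1:  IN={c, d, e, f}  OUT={a, c, d, e, f}
  B2:  IN={a, c, d, e}  OUT={a, c, d, e, f}
  B3:  IN={a, c, d, e, f}  OUT={a, c, e, f}
  B4:  IN={a, c, e, f}  OUT={a, b, c, d, e, f}
  B5:  IN={a, b, c, d, e}  OUT={a, b, c, d, f}
  B6:  IN={a, b, c, d, f}  OUT={a, b, c, e, f}
  B7:  IN={a, b, c, f}  OUT={c}
  B8:  IN={c}  OUT={}

Merge at B6: OUT[B6] = IN[B0] ⊔ IN[B7] = {a, b, c, e, f}
Applying B6's transfer function to that OUT value gives IN[B6] (row B6 above).

Answer: {a, b, c, d, f}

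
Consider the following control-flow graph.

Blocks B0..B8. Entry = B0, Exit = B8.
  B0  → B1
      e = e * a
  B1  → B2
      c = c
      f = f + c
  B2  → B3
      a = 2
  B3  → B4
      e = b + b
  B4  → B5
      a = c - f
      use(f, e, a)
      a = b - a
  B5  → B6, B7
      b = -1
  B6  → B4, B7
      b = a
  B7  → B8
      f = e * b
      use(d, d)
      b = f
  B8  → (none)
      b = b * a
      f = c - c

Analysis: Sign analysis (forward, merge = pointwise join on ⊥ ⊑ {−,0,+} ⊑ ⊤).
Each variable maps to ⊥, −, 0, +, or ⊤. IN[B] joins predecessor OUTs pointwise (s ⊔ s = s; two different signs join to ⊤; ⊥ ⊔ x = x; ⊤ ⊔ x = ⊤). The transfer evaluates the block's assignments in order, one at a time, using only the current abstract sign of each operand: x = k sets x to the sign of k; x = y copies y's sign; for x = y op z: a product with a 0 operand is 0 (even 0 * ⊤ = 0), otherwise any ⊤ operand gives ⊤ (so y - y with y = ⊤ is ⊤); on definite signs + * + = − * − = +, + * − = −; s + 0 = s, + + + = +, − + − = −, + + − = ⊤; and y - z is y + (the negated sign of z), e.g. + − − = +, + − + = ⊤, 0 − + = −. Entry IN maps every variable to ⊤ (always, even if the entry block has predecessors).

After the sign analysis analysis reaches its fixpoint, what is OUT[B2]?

Per-block solution:
  B0:   IN=(all ⊤)   OUT=(all ⊤)
  B1:   IN=(all ⊤)   OUT=(all ⊤)
  B2:   IN=(all ⊤)   OUT={a:+; rest ⊤}
  B3:   IN={a:+; rest ⊤}   OUT={a:+; rest ⊤}
  B4:   IN=(all ⊤)   OUT=(all ⊤)
  B5:   IN=(all ⊤)   OUT={b:-; rest ⊤}
  B6:   IN={b:-; rest ⊤}   OUT=(all ⊤)
  B7:   IN=(all ⊤)   OUT=(all ⊤)
  B8:   IN=(all ⊤)   OUT=(all ⊤)

Merge at B2: IN[B2] = OUT[B1] = {a: ⊤, b: ⊤, c: ⊤, d: ⊤, e: ⊤, f: ⊤}
Applying B2's transfer function to that IN value gives OUT[B2] (row B2 above).

Answer: {a: +, b: ⊤, c: ⊤, d: ⊤, e: ⊤, f: ⊤}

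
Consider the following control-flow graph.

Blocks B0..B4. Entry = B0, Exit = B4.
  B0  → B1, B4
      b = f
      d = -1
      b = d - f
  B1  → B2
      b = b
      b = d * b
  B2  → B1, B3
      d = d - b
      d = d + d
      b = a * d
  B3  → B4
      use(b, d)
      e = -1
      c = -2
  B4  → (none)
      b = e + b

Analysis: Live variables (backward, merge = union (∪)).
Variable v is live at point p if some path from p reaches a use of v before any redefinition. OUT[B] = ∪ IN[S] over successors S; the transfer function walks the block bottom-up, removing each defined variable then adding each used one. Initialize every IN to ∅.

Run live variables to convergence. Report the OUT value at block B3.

Fixpoint table:
  B0:  IN={a, e, f}  OUT={a, b, d, e}
  B1:  IN={a, b, d}  OUT={a, b, d}
  B2:  IN={a, b, d}  OUT={a, b, d}
  B3:  IN={b, d}  OUT={b, e}
  B4:  IN={b, e}  OUT={}

Merge at B3: OUT[B3] = IN[B4] = {b, e}

Answer: {b, e}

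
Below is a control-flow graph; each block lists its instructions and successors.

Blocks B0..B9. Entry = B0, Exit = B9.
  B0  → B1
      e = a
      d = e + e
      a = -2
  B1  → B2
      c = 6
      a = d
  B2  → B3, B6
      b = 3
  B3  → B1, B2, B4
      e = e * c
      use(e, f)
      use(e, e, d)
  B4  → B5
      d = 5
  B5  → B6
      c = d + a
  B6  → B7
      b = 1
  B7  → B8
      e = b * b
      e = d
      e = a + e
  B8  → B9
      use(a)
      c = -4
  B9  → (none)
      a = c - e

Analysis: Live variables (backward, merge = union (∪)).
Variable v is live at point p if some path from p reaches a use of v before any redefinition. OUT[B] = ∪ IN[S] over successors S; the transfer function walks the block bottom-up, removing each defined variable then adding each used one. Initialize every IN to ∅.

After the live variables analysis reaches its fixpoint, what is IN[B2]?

Per-block solution:
  B0:   IN={a, f}   OUT={d, e, f}
  B1:   IN={d, e, f}   OUT={a, c, d, e, f}
  B2:   IN={a, c, d, e, f}   OUT={a, c, d, e, f}
  B3:   IN={a, c, d, e, f}   OUT={a, c, d, e, f}
  B4:   IN={a}   OUT={a, d}
  B5:   IN={a, d}   OUT={a, d}
  B6:   IN={a, d}   OUT={a, b, d}
  B7:   IN={a, b, d}   OUT={a, e}
  B8:   IN={a, e}   OUT={c, e}
  B9:   IN={c, e}   OUT={}

Merge at B2: OUT[B2] = IN[B3] ⊔ IN[B6] = {a, c, d, e, f}
Applying B2's transfer function to that OUT value gives IN[B2] (row B2 above).

Answer: {a, c, d, e, f}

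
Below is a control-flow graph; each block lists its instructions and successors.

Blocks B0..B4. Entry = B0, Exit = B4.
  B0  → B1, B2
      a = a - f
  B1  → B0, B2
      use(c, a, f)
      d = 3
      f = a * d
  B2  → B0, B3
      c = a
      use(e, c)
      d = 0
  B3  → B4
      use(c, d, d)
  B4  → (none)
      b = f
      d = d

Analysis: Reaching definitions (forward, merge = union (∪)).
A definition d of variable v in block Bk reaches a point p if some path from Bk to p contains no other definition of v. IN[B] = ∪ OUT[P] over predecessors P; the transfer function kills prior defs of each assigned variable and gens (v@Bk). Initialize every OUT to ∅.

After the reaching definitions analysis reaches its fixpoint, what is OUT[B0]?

Per-block solution:
  B0: | IN={a@B0, c@B2, d@B1, d@B2, f@B1} | OUT={a@B0, c@B2, d@B1, d@B2, f@B1}
  B1: | IN={a@B0, c@B2, d@B1, d@B2, f@B1} | OUT={a@B0, c@B2, d@B1, f@B1}
  B2: | IN={a@B0, c@B2, d@B1, d@B2, f@B1} | OUT={a@B0, c@B2, d@B2, f@B1}
  B3: | IN={a@B0, c@B2, d@B2, f@B1} | OUT={a@B0, c@B2, d@B2, f@B1}
  B4: | IN={a@B0, c@B2, d@B2, f@B1} | OUT={a@B0, b@B4, c@B2, d@B4, f@B1}

Merge at B0 (entry node, so the boundary value {} is joined with the incoming edge(s)): IN[B0] = {} ⊔ OUT[B1] ⊔ OUT[B2] = {a@B0, c@B2, d@B1, d@B2, f@B1}
Applying B0's transfer function to that IN value gives OUT[B0] (row B0 above).

Answer: {a@B0, c@B2, d@B1, d@B2, f@B1}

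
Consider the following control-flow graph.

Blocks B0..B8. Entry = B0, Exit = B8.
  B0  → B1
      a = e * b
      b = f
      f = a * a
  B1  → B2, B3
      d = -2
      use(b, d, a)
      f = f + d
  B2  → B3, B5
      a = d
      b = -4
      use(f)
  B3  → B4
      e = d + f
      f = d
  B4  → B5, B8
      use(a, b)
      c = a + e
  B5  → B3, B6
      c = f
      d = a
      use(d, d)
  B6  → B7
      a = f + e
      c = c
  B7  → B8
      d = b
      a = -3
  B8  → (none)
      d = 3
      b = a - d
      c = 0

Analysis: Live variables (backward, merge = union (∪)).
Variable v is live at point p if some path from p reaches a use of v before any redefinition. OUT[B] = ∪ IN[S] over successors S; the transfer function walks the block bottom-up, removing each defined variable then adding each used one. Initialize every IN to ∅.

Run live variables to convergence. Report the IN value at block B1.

Converged values:
  B0: | IN={b, e, f} | OUT={a, b, e, f}
  B1: | IN={a, b, e, f} | OUT={a, b, d, e, f}
  B2: | IN={d, e, f} | OUT={a, b, d, e, f}
  B3: | IN={a, b, d, f} | OUT={a, b, e, f}
  B4: | IN={a, b, e, f} | OUT={a, b, e, f}
  B5: | IN={a, b, e, f} | OUT={a, b, c, d, e, f}
  B6: | IN={b, c, e, f} | OUT={b}
  B7: | IN={b} | OUT={a}
  B8: | IN={a} | OUT={}

Merge at B1: OUT[B1] = IN[B2] ⊔ IN[B3] = {a, b, d, e, f}
Applying B1's transfer function to that OUT value gives IN[B1] (row B1 above).

Answer: {a, b, e, f}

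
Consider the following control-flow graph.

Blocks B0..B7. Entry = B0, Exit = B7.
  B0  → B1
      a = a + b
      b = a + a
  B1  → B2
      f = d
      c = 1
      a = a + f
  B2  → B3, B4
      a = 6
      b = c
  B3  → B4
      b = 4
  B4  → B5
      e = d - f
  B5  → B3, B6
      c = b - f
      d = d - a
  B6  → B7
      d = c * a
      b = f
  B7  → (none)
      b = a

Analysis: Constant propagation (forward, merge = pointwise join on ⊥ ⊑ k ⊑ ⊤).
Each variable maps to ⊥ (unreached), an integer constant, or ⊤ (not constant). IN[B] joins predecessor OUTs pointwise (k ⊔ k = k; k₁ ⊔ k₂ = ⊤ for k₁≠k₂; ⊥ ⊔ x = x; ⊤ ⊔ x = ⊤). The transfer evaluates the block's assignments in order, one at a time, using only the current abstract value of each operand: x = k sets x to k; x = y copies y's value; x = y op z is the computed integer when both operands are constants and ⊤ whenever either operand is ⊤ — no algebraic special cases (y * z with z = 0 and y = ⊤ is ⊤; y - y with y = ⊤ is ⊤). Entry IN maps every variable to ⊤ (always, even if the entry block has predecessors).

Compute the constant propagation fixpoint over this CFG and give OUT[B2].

Answer: {a: 6, b: 1, c: 1, d: ⊤, e: ⊤, f: ⊤}

Working:
Per-block solution:
  B0:  IN=(all ⊤)  OUT=(all ⊤)
  B1:  IN=(all ⊤)  OUT={c:1; rest ⊤}
  B2:  IN={c:1; rest ⊤}  OUT={a:6, b:1, c:1; rest ⊤}
  B3:  IN={a:6; rest ⊤}  OUT={a:6, b:4; rest ⊤}
  B4:  IN={a:6; rest ⊤}  OUT={a:6; rest ⊤}
  B5:  IN={a:6; rest ⊤}  OUT={a:6; rest ⊤}
  B6:  IN={a:6; rest ⊤}  OUT={a:6; rest ⊤}
  B7:  IN={a:6; rest ⊤}  OUT={a:6, b:6; rest ⊤}

Merge at B2: IN[B2] = OUT[B1] = {a: ⊤, b: ⊤, c: 1, d: ⊤, e: ⊤, f: ⊤}
Applying B2's transfer function to that IN value gives OUT[B2] (row B2 above).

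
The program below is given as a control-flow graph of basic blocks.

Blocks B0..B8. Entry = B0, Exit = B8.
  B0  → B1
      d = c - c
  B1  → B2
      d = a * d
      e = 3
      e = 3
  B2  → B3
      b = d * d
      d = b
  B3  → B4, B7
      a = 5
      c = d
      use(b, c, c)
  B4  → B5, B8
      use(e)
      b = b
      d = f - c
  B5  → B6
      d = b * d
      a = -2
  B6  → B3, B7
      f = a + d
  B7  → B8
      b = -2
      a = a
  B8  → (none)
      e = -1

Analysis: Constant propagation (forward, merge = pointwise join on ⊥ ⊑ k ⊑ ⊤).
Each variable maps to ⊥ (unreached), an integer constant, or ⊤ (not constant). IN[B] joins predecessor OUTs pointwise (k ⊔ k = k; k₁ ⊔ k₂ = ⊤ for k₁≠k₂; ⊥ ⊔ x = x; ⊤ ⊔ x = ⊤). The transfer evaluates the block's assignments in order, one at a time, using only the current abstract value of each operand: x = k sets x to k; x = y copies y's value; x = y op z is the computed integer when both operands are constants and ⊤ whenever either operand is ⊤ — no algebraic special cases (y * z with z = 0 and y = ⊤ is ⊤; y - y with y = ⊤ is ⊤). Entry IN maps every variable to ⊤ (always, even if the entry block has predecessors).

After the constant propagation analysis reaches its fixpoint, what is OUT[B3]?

Fixpoint table:
  B0: | IN=(all ⊤) | OUT=(all ⊤)
  B1: | IN=(all ⊤) | OUT={e:3; rest ⊤}
  B2: | IN={e:3; rest ⊤} | OUT={e:3; rest ⊤}
  B3: | IN={e:3; rest ⊤} | OUT={a:5, e:3; rest ⊤}
  B4: | IN={a:5, e:3; rest ⊤} | OUT={a:5, e:3; rest ⊤}
  B5: | IN={a:5, e:3; rest ⊤} | OUT={a:-2, e:3; rest ⊤}
  B6: | IN={a:-2, e:3; rest ⊤} | OUT={a:-2, e:3; rest ⊤}
  B7: | IN={e:3; rest ⊤} | OUT={b:-2, e:3; rest ⊤}
  B8: | IN={e:3; rest ⊤} | OUT={e:-1; rest ⊤}

Merge at B3: IN[B3] = OUT[B2] ⊔ OUT[B6] = {a: ⊤, b: ⊤, c: ⊤, d: ⊤, e: 3, f: ⊤}
Applying B3's transfer function to that IN value gives OUT[B3] (row B3 above).

Answer: {a: 5, b: ⊤, c: ⊤, d: ⊤, e: 3, f: ⊤}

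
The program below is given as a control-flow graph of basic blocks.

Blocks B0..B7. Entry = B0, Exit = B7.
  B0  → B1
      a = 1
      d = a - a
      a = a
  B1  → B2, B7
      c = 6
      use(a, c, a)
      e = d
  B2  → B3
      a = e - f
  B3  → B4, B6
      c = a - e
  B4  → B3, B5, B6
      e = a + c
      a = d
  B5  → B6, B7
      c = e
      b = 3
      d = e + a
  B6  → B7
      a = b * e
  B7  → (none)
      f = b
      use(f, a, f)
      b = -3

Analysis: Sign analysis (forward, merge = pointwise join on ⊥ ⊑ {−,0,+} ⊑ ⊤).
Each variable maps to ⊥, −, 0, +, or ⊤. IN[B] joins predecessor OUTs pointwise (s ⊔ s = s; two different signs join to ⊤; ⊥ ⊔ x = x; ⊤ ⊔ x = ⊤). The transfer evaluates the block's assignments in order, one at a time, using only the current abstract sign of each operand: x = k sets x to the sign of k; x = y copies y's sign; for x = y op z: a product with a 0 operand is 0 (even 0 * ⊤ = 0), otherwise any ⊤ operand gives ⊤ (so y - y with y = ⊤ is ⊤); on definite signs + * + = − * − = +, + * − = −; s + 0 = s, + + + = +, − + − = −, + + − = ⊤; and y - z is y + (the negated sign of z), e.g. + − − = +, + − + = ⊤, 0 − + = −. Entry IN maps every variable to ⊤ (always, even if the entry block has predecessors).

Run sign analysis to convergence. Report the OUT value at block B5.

Fixpoint table:
  B0: | IN=(all ⊤) | OUT={a:+; rest ⊤}
  B1: | IN={a:+; rest ⊤} | OUT={a:+, c:+; rest ⊤}
  B2: | IN={a:+, c:+; rest ⊤} | OUT={c:+; rest ⊤}
  B3: | IN=(all ⊤) | OUT=(all ⊤)
  B4: | IN=(all ⊤) | OUT=(all ⊤)
  B5: | IN=(all ⊤) | OUT={b:+; rest ⊤}
  B6: | IN=(all ⊤) | OUT=(all ⊤)
  B7: | IN=(all ⊤) | OUT={b:-; rest ⊤}

Merge at B5: IN[B5] = OUT[B4] = {a: ⊤, b: ⊤, c: ⊤, d: ⊤, e: ⊤, f: ⊤}
Applying B5's transfer function to that IN value gives OUT[B5] (row B5 above).

Answer: {a: ⊤, b: +, c: ⊤, d: ⊤, e: ⊤, f: ⊤}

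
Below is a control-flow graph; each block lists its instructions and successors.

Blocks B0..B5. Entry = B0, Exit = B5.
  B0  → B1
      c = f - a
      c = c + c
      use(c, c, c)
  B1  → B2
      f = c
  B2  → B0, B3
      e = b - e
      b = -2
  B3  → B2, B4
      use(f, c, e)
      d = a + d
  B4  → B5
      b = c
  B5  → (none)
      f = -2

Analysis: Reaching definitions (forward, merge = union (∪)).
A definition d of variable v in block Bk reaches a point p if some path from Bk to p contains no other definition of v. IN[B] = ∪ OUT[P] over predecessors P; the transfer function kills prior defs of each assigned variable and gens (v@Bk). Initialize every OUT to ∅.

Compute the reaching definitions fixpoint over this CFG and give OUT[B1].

Answer: {b@B2, c@B0, d@B3, e@B2, f@B1}

Derivation:
Fixpoint table:
  B0: | IN={b@B2, c@B0, d@B3, e@B2, f@B1} | OUT={b@B2, c@B0, d@B3, e@B2, f@B1}
  B1: | IN={b@B2, c@B0, d@B3, e@B2, f@B1} | OUT={b@B2, c@B0, d@B3, e@B2, f@B1}
  B2: | IN={b@B2, c@B0, d@B3, e@B2, f@B1} | OUT={b@B2, c@B0, d@B3, e@B2, f@B1}
  B3: | IN={b@B2, c@B0, d@B3, e@B2, f@B1} | OUT={b@B2, c@B0, d@B3, e@B2, f@B1}
  B4: | IN={b@B2, c@B0, d@B3, e@B2, f@B1} | OUT={b@B4, c@B0, d@B3, e@B2, f@B1}
  B5: | IN={b@B4, c@B0, d@B3, e@B2, f@B1} | OUT={b@B4, c@B0, d@B3, e@B2, f@B5}

Merge at B1: IN[B1] = OUT[B0] = {b@B2, c@B0, d@B3, e@B2, f@B1}
Applying B1's transfer function to that IN value gives OUT[B1] (row B1 above).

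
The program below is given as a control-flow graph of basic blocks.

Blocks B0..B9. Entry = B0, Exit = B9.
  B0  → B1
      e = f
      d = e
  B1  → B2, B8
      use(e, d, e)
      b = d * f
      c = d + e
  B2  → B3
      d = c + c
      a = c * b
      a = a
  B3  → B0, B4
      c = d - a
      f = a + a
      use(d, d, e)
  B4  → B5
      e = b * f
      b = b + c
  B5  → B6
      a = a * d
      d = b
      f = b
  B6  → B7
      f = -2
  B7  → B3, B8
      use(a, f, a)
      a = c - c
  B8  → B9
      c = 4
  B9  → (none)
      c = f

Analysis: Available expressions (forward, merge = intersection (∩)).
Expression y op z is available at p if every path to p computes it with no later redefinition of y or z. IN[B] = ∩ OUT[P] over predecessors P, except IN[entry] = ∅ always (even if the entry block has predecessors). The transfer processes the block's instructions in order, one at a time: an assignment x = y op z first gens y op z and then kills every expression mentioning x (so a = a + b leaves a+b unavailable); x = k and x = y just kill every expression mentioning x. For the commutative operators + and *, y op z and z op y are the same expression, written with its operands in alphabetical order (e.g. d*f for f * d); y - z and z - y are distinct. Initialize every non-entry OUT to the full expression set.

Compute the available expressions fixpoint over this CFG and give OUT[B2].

Answer: {b*c, c+c}

Derivation:
Converged values:
  B0: | IN={} | OUT={}
  B1: | IN={} | OUT={d*f, d+e}
  B2: | IN={d*f, d+e} | OUT={b*c, c+c}
  B3: | IN={} | OUT={a+a, d-a}
  B4: | IN={a+a, d-a} | OUT={a+a, d-a}
  B5: | IN={a+a, d-a} | OUT={}
  B6: | IN={} | OUT={}
  B7: | IN={} | OUT={c-c}
  B8: | IN={} | OUT={}
  B9: | IN={} | OUT={}

Merge at B2: IN[B2] = OUT[B1] = {d*f, d+e}
Applying B2's transfer function to that IN value gives OUT[B2] (row B2 above).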